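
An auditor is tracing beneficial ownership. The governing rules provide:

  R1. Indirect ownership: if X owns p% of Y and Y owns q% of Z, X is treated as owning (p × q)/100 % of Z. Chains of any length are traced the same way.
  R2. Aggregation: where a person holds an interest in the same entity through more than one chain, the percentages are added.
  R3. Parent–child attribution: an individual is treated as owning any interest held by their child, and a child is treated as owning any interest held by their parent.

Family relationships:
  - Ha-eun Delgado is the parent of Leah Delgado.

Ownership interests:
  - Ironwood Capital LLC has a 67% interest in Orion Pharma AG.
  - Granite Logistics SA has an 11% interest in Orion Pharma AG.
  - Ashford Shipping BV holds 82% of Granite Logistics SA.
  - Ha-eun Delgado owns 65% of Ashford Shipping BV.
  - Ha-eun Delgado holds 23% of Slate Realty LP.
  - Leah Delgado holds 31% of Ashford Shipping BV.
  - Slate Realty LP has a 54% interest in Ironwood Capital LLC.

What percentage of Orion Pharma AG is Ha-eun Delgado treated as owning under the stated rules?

16.9806%

By parent–child attribution (R3), Ha-eun Delgado is treated as also owning Leah Delgado's interest in Ashford Shipping BV, giving 65% + 31% = 96%.
Chain via Slate Realty LP → Ironwood Capital LLC (R1): 23% × 54% × 67% = 8.3214% of Orion Pharma AG.
Chain via Ashford Shipping BV → Granite Logistics SA (R1): 96% × 82% × 11% = 8.6592% of Orion Pharma AG.
Aggregating (R2): 8.3214% + 8.6592% = 16.9806%.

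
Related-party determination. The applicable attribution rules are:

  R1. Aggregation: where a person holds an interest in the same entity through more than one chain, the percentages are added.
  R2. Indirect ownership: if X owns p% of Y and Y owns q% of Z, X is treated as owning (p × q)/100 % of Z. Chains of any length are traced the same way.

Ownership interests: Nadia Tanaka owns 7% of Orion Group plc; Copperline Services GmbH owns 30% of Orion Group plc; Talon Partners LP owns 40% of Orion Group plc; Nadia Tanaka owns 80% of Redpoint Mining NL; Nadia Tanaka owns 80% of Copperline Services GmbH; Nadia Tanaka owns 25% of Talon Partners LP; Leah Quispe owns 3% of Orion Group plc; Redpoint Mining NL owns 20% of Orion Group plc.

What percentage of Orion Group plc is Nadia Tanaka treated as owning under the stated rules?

Chain via Redpoint Mining NL (R2): 80% × 20% = 16% of Orion Group plc.
Chain via Copperline Services GmbH (R2): 80% × 30% = 24% of Orion Group plc.
Chain via Talon Partners LP (R2): 25% × 40% = 10% of Orion Group plc.
Direct interest in Orion Group plc: 7%.
Aggregating (R1): 16% + 24% + 10% + 7% = 57%.

57%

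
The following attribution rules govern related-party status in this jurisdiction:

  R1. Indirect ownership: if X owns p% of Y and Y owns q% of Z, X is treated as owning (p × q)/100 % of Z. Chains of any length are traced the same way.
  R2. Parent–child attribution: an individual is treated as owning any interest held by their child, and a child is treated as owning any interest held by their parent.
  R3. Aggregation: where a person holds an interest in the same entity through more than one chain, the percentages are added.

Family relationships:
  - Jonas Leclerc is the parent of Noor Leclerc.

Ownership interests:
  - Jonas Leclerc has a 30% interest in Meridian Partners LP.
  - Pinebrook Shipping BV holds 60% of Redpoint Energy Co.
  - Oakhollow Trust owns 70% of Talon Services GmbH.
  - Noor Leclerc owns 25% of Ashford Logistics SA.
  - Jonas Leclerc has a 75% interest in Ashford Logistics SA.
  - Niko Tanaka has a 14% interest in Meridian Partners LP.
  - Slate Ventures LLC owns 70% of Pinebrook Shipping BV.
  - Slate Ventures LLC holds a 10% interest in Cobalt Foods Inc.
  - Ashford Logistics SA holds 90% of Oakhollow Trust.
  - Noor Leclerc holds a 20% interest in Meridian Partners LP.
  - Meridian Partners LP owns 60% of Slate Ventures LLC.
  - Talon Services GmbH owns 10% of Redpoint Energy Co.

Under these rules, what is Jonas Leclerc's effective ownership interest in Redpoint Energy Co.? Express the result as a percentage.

18.9%

By parent–child attribution (R2), Jonas Leclerc is treated as also owning Noor Leclerc's interest in Meridian Partners LP, giving 30% + 20% = 50%.
By parent–child attribution (R2), Jonas Leclerc is treated as also owning Noor Leclerc's interest in Ashford Logistics SA, giving 75% + 25% = 100%.
Chain via Meridian Partners LP → Slate Ventures LLC → Pinebrook Shipping BV (R1): 50% × 60% × 70% × 60% = 12.6% of Redpoint Energy Co.
Chain via Ashford Logistics SA → Oakhollow Trust → Talon Services GmbH (R1): 100% × 90% × 70% × 10% = 6.3% of Redpoint Energy Co.
Aggregating (R3): 12.6% + 6.3% = 18.9%.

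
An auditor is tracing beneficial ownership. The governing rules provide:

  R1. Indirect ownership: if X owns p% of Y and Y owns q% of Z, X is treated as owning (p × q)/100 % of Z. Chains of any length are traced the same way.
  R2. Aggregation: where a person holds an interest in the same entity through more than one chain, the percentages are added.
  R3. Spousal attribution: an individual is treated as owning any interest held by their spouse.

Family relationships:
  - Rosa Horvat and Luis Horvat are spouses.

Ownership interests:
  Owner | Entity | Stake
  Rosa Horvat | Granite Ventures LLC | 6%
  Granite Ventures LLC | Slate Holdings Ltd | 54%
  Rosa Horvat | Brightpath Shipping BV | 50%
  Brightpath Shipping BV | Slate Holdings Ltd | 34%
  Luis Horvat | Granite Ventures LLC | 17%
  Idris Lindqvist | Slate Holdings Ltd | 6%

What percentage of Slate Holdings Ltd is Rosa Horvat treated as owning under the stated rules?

By spousal attribution (R3), Rosa Horvat is treated as also owning Luis Horvat's interest in Granite Ventures LLC, giving 6% + 17% = 23%.
Chain via Brightpath Shipping BV (R1): 50% × 34% = 17% of Slate Holdings Ltd.
Chain via Granite Ventures LLC (R1): 23% × 54% = 12.42% of Slate Holdings Ltd.
Aggregating (R2): 17% + 12.42% = 29.42%.

29.42%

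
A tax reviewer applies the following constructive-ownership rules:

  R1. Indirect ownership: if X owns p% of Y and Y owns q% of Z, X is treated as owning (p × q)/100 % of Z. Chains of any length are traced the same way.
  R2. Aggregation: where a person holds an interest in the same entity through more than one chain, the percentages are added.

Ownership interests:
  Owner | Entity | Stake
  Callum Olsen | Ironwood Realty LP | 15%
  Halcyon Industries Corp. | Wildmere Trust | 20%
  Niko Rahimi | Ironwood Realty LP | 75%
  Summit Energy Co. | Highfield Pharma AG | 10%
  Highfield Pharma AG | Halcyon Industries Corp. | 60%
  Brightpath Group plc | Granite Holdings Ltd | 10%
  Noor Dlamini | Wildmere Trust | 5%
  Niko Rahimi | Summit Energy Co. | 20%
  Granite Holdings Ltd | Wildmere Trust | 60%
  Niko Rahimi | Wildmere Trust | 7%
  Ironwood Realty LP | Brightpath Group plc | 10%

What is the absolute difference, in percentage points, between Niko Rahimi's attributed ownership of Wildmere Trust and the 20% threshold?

12.31

Chain via Ironwood Realty LP → Brightpath Group plc → Granite Holdings Ltd (R1): 75% × 10% × 10% × 60% = 0.45% of Wildmere Trust.
Chain via Summit Energy Co. → Highfield Pharma AG → Halcyon Industries Corp. (R1): 20% × 10% × 60% × 20% = 0.24% of Wildmere Trust.
Direct interest in Wildmere Trust: 7%.
Aggregating (R2): 0.45% + 0.24% + 7% = 7.69%.
7.69% falls short of the 20% threshold by 12.31 percentage points.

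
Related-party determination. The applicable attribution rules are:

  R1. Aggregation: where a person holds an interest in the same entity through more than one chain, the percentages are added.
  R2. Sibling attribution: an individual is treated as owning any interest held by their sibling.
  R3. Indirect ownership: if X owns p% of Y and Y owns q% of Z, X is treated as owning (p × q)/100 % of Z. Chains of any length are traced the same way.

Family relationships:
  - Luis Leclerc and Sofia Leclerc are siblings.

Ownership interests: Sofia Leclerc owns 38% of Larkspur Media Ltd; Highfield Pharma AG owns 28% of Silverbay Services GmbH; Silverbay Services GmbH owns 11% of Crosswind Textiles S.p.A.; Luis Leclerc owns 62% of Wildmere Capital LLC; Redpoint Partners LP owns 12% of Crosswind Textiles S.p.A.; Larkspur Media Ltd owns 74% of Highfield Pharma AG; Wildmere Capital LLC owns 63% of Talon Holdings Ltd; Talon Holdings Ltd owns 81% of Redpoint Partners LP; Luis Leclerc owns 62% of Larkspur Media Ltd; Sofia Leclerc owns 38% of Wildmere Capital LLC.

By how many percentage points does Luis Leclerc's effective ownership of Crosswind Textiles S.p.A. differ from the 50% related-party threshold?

By sibling attribution (R2), Luis Leclerc is treated as also owning Sofia Leclerc's interest in Wildmere Capital LLC, giving 62% + 38% = 100%.
By sibling attribution (R2), Luis Leclerc is treated as also owning Sofia Leclerc's interest in Larkspur Media Ltd, giving 62% + 38% = 100%.
Chain via Wildmere Capital LLC → Talon Holdings Ltd → Redpoint Partners LP (R3): 100% × 63% × 81% × 12% = 6.1236% of Crosswind Textiles S.p.A.
Chain via Larkspur Media Ltd → Highfield Pharma AG → Silverbay Services GmbH (R3): 100% × 74% × 28% × 11% = 2.2792% of Crosswind Textiles S.p.A.
Aggregating (R1): 6.1236% + 2.2792% = 8.4028%.
8.4028% falls short of the 50% threshold by 41.5972 percentage points.

41.5972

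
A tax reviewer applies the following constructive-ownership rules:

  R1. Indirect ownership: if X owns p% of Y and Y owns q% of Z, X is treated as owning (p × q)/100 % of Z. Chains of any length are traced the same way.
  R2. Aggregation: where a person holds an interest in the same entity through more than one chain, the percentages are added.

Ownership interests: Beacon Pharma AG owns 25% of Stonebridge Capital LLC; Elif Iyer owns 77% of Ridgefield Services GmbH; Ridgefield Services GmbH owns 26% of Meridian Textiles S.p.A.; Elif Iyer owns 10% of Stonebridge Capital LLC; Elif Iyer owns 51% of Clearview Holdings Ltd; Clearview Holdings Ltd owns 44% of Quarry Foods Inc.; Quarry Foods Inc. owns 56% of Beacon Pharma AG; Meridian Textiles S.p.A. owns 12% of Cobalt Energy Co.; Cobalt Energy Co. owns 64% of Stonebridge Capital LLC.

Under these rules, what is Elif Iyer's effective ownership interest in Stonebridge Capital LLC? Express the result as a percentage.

14.679136%

Chain via Ridgefield Services GmbH → Meridian Textiles S.p.A. → Cobalt Energy Co. (R1): 77% × 26% × 12% × 64% = 1.537536% of Stonebridge Capital LLC.
Chain via Clearview Holdings Ltd → Quarry Foods Inc. → Beacon Pharma AG (R1): 51% × 44% × 56% × 25% = 3.1416% of Stonebridge Capital LLC.
Direct interest in Stonebridge Capital LLC: 10%.
Aggregating (R2): 1.537536% + 3.1416% + 10% = 14.679136%.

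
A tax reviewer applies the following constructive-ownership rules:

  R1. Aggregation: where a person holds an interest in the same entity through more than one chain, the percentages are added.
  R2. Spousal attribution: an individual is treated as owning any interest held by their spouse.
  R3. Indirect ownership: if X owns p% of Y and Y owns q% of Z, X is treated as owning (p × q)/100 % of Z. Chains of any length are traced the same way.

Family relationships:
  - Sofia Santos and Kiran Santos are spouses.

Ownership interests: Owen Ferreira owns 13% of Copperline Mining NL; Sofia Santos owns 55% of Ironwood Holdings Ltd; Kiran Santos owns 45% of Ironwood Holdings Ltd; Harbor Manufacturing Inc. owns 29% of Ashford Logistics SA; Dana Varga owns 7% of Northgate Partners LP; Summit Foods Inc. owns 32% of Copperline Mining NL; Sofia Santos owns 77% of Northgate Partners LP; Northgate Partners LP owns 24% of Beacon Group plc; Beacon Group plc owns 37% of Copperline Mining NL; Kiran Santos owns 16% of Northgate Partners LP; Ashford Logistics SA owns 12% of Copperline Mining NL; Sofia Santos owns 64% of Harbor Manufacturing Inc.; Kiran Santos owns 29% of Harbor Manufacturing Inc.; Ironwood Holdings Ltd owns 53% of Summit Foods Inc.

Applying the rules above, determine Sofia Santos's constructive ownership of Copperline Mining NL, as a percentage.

By spousal attribution (R2), Sofia Santos is treated as also owning Kiran Santos's interest in Harbor Manufacturing Inc, giving 64% + 29% = 93%.
By spousal attribution (R2), Sofia Santos is treated as also owning Kiran Santos's interest in Northgate Partners LP, giving 77% + 16% = 93%.
By spousal attribution (R2), Sofia Santos is treated as also owning Kiran Santos's interest in Ironwood Holdings Ltd, giving 55% + 45% = 100%.
Chain via Harbor Manufacturing Inc. → Ashford Logistics SA (R3): 93% × 29% × 12% = 3.2364% of Copperline Mining NL.
Chain via Northgate Partners LP → Beacon Group plc (R3): 93% × 24% × 37% = 8.2584% of Copperline Mining NL.
Chain via Ironwood Holdings Ltd → Summit Foods Inc. (R3): 100% × 53% × 32% = 16.96% of Copperline Mining NL.
Aggregating (R1): 3.2364% + 8.2584% + 16.96% = 28.4548%.

28.4548%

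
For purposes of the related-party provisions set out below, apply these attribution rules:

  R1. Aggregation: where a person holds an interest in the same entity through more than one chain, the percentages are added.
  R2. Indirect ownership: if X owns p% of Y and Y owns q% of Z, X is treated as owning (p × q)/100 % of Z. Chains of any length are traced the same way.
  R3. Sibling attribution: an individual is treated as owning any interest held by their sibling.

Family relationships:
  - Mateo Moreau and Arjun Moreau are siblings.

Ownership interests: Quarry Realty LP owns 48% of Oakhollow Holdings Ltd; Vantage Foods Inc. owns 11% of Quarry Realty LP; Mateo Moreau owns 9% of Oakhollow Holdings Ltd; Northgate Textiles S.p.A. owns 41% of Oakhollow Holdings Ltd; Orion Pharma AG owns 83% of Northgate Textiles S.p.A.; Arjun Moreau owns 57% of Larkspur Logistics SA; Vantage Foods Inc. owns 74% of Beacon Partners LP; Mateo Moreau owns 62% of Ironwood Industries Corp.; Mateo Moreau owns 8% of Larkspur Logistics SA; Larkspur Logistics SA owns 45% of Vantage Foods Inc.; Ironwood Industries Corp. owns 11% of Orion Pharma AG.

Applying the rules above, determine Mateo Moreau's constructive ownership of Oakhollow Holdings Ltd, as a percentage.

12.865246%

By sibling attribution (R3), Mateo Moreau is treated as also owning Arjun Moreau's interest in Larkspur Logistics SA, giving 8% + 57% = 65%.
Chain via Ironwood Industries Corp. → Orion Pharma AG → Northgate Textiles S.p.A. (R2): 62% × 11% × 83% × 41% = 2.320846% of Oakhollow Holdings Ltd.
Chain via Larkspur Logistics SA → Vantage Foods Inc. → Quarry Realty LP (R2): 65% × 45% × 11% × 48% = 1.5444% of Oakhollow Holdings Ltd.
Direct interest in Oakhollow Holdings Ltd: 9%.
Aggregating (R1): 2.320846% + 1.5444% + 9% = 12.865246%.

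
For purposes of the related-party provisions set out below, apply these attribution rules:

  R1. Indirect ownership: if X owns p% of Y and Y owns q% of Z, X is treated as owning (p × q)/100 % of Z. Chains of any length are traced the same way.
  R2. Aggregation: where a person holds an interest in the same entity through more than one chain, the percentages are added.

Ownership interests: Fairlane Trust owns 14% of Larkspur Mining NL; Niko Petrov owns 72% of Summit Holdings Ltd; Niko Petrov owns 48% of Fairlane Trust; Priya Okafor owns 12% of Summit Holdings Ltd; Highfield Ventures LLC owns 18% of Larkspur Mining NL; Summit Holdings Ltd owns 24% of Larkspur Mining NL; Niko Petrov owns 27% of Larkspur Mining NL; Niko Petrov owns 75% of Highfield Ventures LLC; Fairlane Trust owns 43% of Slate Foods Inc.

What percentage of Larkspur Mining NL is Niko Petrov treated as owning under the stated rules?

64.5%

Chain via Summit Holdings Ltd (R1): 72% × 24% = 17.28% of Larkspur Mining NL.
Chain via Highfield Ventures LLC (R1): 75% × 18% = 13.5% of Larkspur Mining NL.
Chain via Fairlane Trust (R1): 48% × 14% = 6.72% of Larkspur Mining NL.
Direct interest in Larkspur Mining NL: 27%.
Aggregating (R2): 17.28% + 13.5% + 6.72% + 27% = 64.5%.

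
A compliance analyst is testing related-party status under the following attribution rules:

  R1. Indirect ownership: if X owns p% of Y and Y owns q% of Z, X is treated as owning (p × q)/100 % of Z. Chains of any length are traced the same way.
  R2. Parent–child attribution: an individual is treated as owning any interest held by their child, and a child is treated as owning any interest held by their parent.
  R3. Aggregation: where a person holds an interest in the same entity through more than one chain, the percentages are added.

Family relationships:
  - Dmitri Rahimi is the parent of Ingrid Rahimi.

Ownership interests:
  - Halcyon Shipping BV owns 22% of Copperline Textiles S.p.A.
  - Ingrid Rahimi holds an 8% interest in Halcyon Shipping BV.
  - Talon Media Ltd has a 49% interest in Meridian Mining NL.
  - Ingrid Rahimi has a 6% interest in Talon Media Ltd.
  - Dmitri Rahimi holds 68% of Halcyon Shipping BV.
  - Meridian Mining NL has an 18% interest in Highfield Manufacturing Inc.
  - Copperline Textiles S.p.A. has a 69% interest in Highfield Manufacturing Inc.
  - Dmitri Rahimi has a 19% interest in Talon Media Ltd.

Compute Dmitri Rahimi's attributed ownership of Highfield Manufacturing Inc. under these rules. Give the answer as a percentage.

13.7418%

By parent–child attribution (R2), Dmitri Rahimi is treated as also owning Ingrid Rahimi's interest in Talon Media Ltd, giving 19% + 6% = 25%.
By parent–child attribution (R2), Dmitri Rahimi is treated as also owning Ingrid Rahimi's interest in Halcyon Shipping BV, giving 68% + 8% = 76%.
Chain via Talon Media Ltd → Meridian Mining NL (R1): 25% × 49% × 18% = 2.205% of Highfield Manufacturing Inc.
Chain via Halcyon Shipping BV → Copperline Textiles S.p.A. (R1): 76% × 22% × 69% = 11.5368% of Highfield Manufacturing Inc.
Aggregating (R3): 2.205% + 11.5368% = 13.7418%.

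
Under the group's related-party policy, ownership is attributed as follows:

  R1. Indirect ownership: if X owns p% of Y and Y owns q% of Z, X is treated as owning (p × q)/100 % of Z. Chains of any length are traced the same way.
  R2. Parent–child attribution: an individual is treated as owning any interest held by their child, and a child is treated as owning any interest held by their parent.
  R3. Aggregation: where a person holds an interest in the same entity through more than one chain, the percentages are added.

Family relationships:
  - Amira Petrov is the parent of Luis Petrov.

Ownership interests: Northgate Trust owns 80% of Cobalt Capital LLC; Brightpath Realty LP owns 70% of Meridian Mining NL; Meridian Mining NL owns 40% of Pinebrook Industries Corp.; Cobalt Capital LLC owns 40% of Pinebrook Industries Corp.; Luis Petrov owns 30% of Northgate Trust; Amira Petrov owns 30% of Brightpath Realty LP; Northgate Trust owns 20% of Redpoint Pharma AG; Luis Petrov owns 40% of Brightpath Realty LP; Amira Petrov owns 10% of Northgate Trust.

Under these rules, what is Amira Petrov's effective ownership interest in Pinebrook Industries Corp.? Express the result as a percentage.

32.4%

By parent–child attribution (R2), Amira Petrov is treated as also owning Luis Petrov's interest in Northgate Trust, giving 10% + 30% = 40%.
By parent–child attribution (R2), Amira Petrov is treated as also owning Luis Petrov's interest in Brightpath Realty LP, giving 30% + 40% = 70%.
Chain via Northgate Trust → Cobalt Capital LLC (R1): 40% × 80% × 40% = 12.8% of Pinebrook Industries Corp.
Chain via Brightpath Realty LP → Meridian Mining NL (R1): 70% × 70% × 40% = 19.6% of Pinebrook Industries Corp.
Aggregating (R3): 12.8% + 19.6% = 32.4%.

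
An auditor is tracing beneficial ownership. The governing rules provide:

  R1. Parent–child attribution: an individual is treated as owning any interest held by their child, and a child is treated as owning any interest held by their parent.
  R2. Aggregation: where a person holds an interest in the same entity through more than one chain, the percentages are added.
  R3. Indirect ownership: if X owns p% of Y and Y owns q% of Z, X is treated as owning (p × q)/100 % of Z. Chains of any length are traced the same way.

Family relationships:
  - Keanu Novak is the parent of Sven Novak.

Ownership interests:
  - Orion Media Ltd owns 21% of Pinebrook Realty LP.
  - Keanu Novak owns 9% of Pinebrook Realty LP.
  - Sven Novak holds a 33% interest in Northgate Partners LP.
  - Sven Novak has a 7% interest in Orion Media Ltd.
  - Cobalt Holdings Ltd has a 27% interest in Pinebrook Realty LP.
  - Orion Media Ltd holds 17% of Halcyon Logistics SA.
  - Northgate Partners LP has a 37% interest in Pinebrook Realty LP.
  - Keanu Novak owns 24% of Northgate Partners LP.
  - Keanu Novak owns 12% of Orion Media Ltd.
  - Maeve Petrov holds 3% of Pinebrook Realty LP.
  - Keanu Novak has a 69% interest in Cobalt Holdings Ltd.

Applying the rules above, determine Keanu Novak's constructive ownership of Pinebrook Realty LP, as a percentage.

By parent–child attribution (R1), Keanu Novak is treated as also owning Sven Novak's interest in Orion Media Ltd, giving 12% + 7% = 19%.
By parent–child attribution (R1), Keanu Novak is treated as also owning Sven Novak's interest in Northgate Partners LP, giving 24% + 33% = 57%.
Chain via Orion Media Ltd (R3): 19% × 21% = 3.99% of Pinebrook Realty LP.
Chain via Northgate Partners LP (R3): 57% × 37% = 21.09% of Pinebrook Realty LP.
Chain via Cobalt Holdings Ltd (R3): 69% × 27% = 18.63% of Pinebrook Realty LP.
Direct interest in Pinebrook Realty LP: 9%.
Aggregating (R2): 3.99% + 21.09% + 18.63% + 9% = 52.71%.

52.71%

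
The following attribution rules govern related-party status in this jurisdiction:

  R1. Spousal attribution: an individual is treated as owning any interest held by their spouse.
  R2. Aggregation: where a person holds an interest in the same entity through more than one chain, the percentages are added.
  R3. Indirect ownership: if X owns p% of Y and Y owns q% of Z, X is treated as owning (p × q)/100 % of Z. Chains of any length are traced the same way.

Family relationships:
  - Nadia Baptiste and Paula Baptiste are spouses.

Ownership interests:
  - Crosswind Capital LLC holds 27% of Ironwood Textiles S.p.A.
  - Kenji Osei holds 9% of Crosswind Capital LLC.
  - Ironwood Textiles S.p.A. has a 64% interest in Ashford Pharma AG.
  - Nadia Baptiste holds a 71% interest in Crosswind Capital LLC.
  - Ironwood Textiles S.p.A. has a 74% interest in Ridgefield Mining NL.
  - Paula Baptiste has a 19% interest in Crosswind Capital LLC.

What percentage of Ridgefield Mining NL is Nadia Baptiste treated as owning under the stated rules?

17.982%

By spousal attribution (R1), Nadia Baptiste is treated as also owning Paula Baptiste's interest in Crosswind Capital LLC, giving 71% + 19% = 90%.
Chain via Crosswind Capital LLC → Ironwood Textiles S.p.A. (R3): 90% × 27% × 74% = 17.982% of Ridgefield Mining NL.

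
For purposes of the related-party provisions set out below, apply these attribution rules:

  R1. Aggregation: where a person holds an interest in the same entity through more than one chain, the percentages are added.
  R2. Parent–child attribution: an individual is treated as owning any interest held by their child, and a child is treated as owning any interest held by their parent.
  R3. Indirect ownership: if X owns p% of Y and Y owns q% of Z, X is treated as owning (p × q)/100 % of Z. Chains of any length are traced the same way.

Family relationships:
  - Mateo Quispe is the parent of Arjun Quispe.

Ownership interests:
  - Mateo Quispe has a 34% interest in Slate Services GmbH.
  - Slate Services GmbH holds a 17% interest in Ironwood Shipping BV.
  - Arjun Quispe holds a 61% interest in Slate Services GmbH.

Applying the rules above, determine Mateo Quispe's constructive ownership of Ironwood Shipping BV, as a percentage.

By parent–child attribution (R2), Mateo Quispe is treated as also owning Arjun Quispe's interest in Slate Services GmbH, giving 34% + 61% = 95%.
Chain via Slate Services GmbH (R3): 95% × 17% = 16.15% of Ironwood Shipping BV.

16.15%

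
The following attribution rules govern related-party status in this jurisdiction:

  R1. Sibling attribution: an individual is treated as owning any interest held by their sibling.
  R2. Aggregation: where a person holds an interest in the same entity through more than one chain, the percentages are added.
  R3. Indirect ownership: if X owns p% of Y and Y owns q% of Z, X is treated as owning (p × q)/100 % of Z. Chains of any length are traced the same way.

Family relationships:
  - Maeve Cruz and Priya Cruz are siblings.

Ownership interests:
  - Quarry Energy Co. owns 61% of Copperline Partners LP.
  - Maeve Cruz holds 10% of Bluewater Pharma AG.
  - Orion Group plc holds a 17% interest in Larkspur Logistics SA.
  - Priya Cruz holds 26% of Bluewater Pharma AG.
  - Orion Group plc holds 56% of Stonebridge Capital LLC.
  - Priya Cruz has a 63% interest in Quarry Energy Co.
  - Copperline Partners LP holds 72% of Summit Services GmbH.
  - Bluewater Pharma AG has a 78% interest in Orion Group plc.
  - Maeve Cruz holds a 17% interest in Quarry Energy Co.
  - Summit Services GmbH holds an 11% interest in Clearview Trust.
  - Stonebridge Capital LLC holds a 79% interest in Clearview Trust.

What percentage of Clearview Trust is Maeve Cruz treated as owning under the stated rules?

By sibling attribution (R1), Maeve Cruz is treated as also owning Priya Cruz's interest in Quarry Energy Co, giving 17% + 63% = 80%.
By sibling attribution (R1), Maeve Cruz is treated as also owning Priya Cruz's interest in Bluewater Pharma AG, giving 10% + 26% = 36%.
Chain via Quarry Energy Co. → Copperline Partners LP → Summit Services GmbH (R3): 80% × 61% × 72% × 11% = 3.86496% of Clearview Trust.
Chain via Bluewater Pharma AG → Orion Group plc → Stonebridge Capital LLC (R3): 36% × 78% × 56% × 79% = 12.422592% of Clearview Trust.
Aggregating (R2): 3.86496% + 12.422592% = 16.287552%.

16.287552%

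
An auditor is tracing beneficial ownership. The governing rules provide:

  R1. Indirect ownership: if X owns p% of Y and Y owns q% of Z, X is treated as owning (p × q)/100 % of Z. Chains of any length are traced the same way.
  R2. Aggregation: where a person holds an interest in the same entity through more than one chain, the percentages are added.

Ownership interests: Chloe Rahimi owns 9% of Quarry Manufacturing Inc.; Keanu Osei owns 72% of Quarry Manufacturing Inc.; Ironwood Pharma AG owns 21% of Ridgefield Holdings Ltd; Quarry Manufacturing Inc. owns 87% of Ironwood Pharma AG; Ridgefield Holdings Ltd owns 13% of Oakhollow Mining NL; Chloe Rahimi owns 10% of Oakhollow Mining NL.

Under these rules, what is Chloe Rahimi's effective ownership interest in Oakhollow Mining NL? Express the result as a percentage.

10.213759%

Chain via Quarry Manufacturing Inc. → Ironwood Pharma AG → Ridgefield Holdings Ltd (R1): 9% × 87% × 21% × 13% = 0.213759% of Oakhollow Mining NL.
Direct interest in Oakhollow Mining NL: 10%.
Aggregating (R2): 0.213759% + 10% = 10.213759%.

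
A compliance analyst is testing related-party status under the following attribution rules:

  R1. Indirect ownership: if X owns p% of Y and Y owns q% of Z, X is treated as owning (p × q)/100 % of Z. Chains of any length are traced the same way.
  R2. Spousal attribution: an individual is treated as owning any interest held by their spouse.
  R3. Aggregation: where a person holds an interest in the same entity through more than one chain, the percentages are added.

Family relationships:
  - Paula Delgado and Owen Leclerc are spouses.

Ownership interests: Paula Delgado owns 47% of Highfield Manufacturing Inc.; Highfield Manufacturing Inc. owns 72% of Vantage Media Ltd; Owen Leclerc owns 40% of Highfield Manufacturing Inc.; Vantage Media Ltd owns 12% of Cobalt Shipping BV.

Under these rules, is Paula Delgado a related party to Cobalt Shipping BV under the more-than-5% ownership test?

By spousal attribution (R2), Paula Delgado is treated as also owning Owen Leclerc's interest in Highfield Manufacturing Inc, giving 47% + 40% = 87%.
Chain via Highfield Manufacturing Inc. → Vantage Media Ltd (R1): 87% × 72% × 12% = 7.5168% of Cobalt Shipping BV.
7.5168% exceeds the 5% threshold, so Paula is a related party to Cobalt Shipping BV.

Yes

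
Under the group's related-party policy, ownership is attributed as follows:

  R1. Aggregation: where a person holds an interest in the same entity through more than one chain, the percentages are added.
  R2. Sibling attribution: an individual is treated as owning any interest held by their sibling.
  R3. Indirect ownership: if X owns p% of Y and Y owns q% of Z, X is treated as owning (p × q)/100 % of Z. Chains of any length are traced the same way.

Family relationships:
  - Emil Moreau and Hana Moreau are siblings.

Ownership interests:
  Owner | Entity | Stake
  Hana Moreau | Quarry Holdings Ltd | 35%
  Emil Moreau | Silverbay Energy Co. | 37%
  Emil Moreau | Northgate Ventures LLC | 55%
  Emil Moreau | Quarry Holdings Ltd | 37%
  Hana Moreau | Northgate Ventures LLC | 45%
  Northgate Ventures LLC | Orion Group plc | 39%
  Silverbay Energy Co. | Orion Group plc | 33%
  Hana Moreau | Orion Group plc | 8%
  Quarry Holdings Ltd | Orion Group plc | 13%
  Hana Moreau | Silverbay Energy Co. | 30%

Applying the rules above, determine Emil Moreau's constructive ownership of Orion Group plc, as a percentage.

By sibling attribution (R2), Emil Moreau is treated as also owning Hana Moreau's interest in Northgate Ventures LLC, giving 55% + 45% = 100%.
By sibling attribution (R2), Emil Moreau is treated as also owning Hana Moreau's interest in Quarry Holdings Ltd, giving 37% + 35% = 72%.
By sibling attribution (R2), Emil Moreau is treated as also owning Hana Moreau's interest in Silverbay Energy Co, giving 37% + 30% = 67%.
By sibling attribution (R2), Emil Moreau is treated as owning Hana Moreau's 8% interest in Orion Group plc.
Chain via Northgate Ventures LLC (R3): 100% × 39% = 39% of Orion Group plc.
Chain via Quarry Holdings Ltd (R3): 72% × 13% = 9.36% of Orion Group plc.
Chain via Silverbay Energy Co. (R3): 67% × 33% = 22.11% of Orion Group plc.
Direct interest in Orion Group plc: 8%.
Aggregating (R1): 39% + 9.36% + 22.11% + 8% = 78.47%.

78.47%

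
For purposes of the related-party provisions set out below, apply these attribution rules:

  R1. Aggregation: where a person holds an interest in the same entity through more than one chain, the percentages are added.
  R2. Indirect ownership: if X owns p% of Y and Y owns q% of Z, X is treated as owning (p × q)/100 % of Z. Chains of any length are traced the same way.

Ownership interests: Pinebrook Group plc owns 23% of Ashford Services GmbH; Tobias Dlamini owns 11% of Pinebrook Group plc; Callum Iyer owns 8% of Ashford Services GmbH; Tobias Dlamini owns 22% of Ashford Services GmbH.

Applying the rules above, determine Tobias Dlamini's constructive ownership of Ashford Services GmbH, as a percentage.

Chain via Pinebrook Group plc (R2): 11% × 23% = 2.53% of Ashford Services GmbH.
Direct interest in Ashford Services GmbH: 22%.
Aggregating (R1): 2.53% + 22% = 24.53%.

24.53%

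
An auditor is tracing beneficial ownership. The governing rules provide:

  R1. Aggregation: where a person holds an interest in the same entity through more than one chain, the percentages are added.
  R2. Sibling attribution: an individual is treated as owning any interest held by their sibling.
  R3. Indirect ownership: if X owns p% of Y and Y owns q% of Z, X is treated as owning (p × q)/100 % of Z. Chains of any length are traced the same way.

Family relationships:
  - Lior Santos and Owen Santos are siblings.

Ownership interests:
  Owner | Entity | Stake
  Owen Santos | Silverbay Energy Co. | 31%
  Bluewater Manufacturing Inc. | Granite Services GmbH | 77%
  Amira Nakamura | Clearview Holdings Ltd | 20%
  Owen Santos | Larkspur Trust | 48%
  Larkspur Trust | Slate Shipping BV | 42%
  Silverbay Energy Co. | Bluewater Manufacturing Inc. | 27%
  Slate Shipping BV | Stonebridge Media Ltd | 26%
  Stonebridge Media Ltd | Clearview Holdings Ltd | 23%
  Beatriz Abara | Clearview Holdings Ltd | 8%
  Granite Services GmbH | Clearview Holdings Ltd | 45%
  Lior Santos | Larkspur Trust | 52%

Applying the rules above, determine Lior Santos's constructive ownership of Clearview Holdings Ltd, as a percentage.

By sibling attribution (R2), Lior Santos is treated as also owning Owen Santos's interest in Larkspur Trust, giving 52% + 48% = 100%.
By sibling attribution (R2), Lior Santos is treated as owning Owen Santos's 31% interest in Silverbay Energy Co.
Chain via Larkspur Trust → Slate Shipping BV → Stonebridge Media Ltd (R3): 100% × 42% × 26% × 23% = 2.5116% of Clearview Holdings Ltd.
Chain via Silverbay Energy Co. → Bluewater Manufacturing Inc. → Granite Services GmbH (R3): 31% × 27% × 77% × 45% = 2.900205% of Clearview Holdings Ltd.
Aggregating (R1): 2.5116% + 2.900205% = 5.411805%.

5.411805%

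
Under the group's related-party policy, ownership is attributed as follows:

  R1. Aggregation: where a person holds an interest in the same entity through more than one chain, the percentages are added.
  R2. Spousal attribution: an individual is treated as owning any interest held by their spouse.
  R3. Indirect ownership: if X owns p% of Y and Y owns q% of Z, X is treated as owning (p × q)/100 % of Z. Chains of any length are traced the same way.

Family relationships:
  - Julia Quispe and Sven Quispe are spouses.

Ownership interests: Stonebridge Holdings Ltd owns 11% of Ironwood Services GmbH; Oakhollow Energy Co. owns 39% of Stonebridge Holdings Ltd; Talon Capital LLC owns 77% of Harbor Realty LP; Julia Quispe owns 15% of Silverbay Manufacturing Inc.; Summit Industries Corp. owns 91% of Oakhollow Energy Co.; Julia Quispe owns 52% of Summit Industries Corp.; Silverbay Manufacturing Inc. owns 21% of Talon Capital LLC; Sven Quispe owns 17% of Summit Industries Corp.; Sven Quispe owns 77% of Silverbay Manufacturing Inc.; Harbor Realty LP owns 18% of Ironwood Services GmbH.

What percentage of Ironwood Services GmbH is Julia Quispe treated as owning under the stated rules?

5.371443%

By spousal attribution (R2), Julia Quispe is treated as also owning Sven Quispe's interest in Silverbay Manufacturing Inc, giving 15% + 77% = 92%.
By spousal attribution (R2), Julia Quispe is treated as also owning Sven Quispe's interest in Summit Industries Corp, giving 52% + 17% = 69%.
Chain via Silverbay Manufacturing Inc. → Talon Capital LLC → Harbor Realty LP (R3): 92% × 21% × 77% × 18% = 2.677752% of Ironwood Services GmbH.
Chain via Summit Industries Corp. → Oakhollow Energy Co. → Stonebridge Holdings Ltd (R3): 69% × 91% × 39% × 11% = 2.693691% of Ironwood Services GmbH.
Aggregating (R1): 2.677752% + 2.693691% = 5.371443%.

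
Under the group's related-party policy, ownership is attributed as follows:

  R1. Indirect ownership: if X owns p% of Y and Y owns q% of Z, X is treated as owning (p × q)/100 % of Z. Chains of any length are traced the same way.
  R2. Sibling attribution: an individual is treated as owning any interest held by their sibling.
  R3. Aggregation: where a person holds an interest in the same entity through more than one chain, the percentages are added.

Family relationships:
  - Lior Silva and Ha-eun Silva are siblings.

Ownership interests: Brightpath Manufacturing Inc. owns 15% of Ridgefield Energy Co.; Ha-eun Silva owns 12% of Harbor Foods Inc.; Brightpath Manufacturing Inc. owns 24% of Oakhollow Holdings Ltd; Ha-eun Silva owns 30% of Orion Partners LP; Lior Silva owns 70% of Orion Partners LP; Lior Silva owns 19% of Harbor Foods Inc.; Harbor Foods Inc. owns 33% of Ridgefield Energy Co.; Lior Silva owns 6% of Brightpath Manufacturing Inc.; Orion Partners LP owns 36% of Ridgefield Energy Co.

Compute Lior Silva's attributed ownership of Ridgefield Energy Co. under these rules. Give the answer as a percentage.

47.13%

By sibling attribution (R2), Lior Silva is treated as also owning Ha-eun Silva's interest in Orion Partners LP, giving 70% + 30% = 100%.
By sibling attribution (R2), Lior Silva is treated as also owning Ha-eun Silva's interest in Harbor Foods Inc, giving 19% + 12% = 31%.
Chain via Orion Partners LP (R1): 100% × 36% = 36% of Ridgefield Energy Co.
Chain via Harbor Foods Inc. (R1): 31% × 33% = 10.23% of Ridgefield Energy Co.
Chain via Brightpath Manufacturing Inc. (R1): 6% × 15% = 0.9% of Ridgefield Energy Co.
Aggregating (R3): 36% + 10.23% + 0.9% = 47.13%.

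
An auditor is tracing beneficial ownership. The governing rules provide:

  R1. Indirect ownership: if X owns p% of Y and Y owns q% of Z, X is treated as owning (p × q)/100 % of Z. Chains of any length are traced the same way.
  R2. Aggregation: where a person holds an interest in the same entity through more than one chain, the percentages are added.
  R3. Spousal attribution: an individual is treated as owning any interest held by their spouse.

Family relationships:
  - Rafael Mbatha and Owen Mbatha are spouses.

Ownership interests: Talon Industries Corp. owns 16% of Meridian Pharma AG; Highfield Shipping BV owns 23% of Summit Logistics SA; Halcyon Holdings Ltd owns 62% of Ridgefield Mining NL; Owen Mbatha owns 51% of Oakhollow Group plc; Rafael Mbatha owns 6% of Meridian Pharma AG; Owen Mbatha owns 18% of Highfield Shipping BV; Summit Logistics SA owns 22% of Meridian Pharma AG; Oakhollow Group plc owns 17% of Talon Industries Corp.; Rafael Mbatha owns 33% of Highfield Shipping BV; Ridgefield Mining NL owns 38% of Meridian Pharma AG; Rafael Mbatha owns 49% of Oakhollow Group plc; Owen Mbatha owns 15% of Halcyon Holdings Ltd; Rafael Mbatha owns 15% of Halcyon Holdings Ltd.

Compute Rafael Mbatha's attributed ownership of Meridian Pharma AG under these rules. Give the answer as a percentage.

By spousal attribution (R3), Rafael Mbatha is treated as also owning Owen Mbatha's interest in Halcyon Holdings Ltd, giving 15% + 15% = 30%.
By spousal attribution (R3), Rafael Mbatha is treated as also owning Owen Mbatha's interest in Highfield Shipping BV, giving 33% + 18% = 51%.
By spousal attribution (R3), Rafael Mbatha is treated as also owning Owen Mbatha's interest in Oakhollow Group plc, giving 49% + 51% = 100%.
Chain via Halcyon Holdings Ltd → Ridgefield Mining NL (R1): 30% × 62% × 38% = 7.068% of Meridian Pharma AG.
Chain via Highfield Shipping BV → Summit Logistics SA (R1): 51% × 23% × 22% = 2.5806% of Meridian Pharma AG.
Chain via Oakhollow Group plc → Talon Industries Corp. (R1): 100% × 17% × 16% = 2.72% of Meridian Pharma AG.
Direct interest in Meridian Pharma AG: 6%.
Aggregating (R2): 7.068% + 2.5806% + 2.72% + 6% = 18.3686%.

18.3686%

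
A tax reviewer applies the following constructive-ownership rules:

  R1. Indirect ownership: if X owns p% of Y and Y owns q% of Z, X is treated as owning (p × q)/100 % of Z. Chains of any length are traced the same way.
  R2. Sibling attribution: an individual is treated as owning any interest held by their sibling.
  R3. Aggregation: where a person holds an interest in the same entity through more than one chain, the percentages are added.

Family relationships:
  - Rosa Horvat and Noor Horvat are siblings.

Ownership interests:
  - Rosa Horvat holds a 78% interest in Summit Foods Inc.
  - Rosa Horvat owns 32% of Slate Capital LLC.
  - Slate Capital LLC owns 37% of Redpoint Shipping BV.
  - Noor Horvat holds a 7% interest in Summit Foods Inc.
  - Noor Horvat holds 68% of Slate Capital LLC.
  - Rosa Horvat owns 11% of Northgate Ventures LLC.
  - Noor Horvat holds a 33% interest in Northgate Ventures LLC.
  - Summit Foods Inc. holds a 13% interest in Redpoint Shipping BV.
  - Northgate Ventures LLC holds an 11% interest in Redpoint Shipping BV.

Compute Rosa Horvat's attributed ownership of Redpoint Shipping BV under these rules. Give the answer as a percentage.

By sibling attribution (R2), Rosa Horvat is treated as also owning Noor Horvat's interest in Summit Foods Inc, giving 78% + 7% = 85%.
By sibling attribution (R2), Rosa Horvat is treated as also owning Noor Horvat's interest in Northgate Ventures LLC, giving 11% + 33% = 44%.
By sibling attribution (R2), Rosa Horvat is treated as also owning Noor Horvat's interest in Slate Capital LLC, giving 32% + 68% = 100%.
Chain via Summit Foods Inc. (R1): 85% × 13% = 11.05% of Redpoint Shipping BV.
Chain via Northgate Ventures LLC (R1): 44% × 11% = 4.84% of Redpoint Shipping BV.
Chain via Slate Capital LLC (R1): 100% × 37% = 37% of Redpoint Shipping BV.
Aggregating (R3): 11.05% + 4.84% + 37% = 52.89%.

52.89%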